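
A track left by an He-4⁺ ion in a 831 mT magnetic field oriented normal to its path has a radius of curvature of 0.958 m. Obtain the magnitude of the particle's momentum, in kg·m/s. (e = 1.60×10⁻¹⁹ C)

p ≈ 1.27×10^-19 kg·m/s

Since qvB = mv²/r, the momentum p = mv = qBr.
p = (1×1.60×10^-19)(0.831)(0.958) = 1.27×10^-19 kg·m/s.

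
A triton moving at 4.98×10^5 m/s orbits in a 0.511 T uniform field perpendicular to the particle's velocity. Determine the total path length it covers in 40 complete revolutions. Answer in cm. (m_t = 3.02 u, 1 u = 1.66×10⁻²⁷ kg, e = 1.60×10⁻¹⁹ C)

r = mv/(qB) = 0.0305 m, so one revolution covers 2πr = 0.192 m.
In 40 revolutions: L = 40·2πr = 7.67 m.

L ≈ 767 cm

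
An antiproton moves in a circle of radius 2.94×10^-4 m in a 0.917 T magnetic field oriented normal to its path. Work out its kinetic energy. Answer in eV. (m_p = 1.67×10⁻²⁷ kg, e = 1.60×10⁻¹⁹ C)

K ≈ 3.48 eV

v = qBr/m = (1×1.60×10^-19)(0.917)(2.94×10^-4) / (1.67×10^-27) = 2.58×10^4 m/s.
K = ½mv² = 0.5·(1.67×10^-27)·(2.58×10^4)² = 5.57×10^-19 J = 3.48 eV.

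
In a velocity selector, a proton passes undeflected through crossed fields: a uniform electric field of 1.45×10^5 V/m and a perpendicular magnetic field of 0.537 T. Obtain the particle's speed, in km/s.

v ≈ 270 km/s

For zero net force, qE = qvB, so v = E/B.
v = (1.45×10^5) / (0.537) = 2.70×10^5 m/s.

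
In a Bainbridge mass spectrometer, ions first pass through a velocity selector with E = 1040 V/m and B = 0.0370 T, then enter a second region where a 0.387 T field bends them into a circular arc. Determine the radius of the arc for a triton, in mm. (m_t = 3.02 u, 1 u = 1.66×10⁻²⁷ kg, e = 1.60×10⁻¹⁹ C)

r ≈ 2.28 mm

The selector passes v = E/B = 1040/0.0370 = 2.81×10^4 m/s.
In the deflection region, r = mv/(qB₂) = (5.01×10^-27)(2.81×10^4) / [(1×1.60×10^-19)(0.387)] = 2.28×10^-3 m.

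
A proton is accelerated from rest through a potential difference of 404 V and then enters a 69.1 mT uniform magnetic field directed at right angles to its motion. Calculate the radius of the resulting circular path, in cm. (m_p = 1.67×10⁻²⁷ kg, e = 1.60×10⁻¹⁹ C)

r ≈ 4.20 cm

The kinetic energy gained is K = qV = (1×1.60×10^-19)(404) = 6.46×10^-17 J.
v = √(2K/m) = 2.78×10^5 m/s.
r = mv/(qB) = (1.67×10^-27)(2.78×10^5) / [(1×1.60×10^-19)(0.0691)] = 0.0420 m.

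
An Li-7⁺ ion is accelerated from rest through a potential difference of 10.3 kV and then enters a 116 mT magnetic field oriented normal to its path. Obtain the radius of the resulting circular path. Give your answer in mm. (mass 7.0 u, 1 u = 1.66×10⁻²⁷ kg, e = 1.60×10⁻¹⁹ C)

The kinetic energy gained is K = qV = (1×1.60×10^-19)(1.03×10^4) = 1.65×10^-15 J.
v = √(2K/m) = 5.33×10^5 m/s.
r = mv/(qB) = (1.16×10^-26)(5.33×10^5) / [(1×1.60×10^-19)(0.116)] = 0.333 m.

r ≈ 333 mm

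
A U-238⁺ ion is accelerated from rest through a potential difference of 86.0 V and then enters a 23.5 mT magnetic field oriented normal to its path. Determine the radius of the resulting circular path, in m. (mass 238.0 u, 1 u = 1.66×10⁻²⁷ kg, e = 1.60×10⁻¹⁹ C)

The kinetic energy gained is K = qV = (1×1.60×10^-19)(86.0) = 1.38×10^-17 J.
v = √(2K/m) = 8350 m/s.
r = mv/(qB) = (3.95×10^-25)(8350) / [(1×1.60×10^-19)(0.0235)] = 0.877 m.

r ≈ 0.877 m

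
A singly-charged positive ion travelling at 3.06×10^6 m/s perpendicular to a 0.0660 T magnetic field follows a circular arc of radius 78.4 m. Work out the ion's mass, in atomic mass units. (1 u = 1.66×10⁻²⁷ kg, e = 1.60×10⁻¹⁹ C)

m ≈ 163 u

qvB = mv²/r ⇒ m = qBr/v.
m = (1×1.60×10^-19)(0.0660)(78.4) / (3.06×10^6) = 2.71×10^-25 kg = 163 u.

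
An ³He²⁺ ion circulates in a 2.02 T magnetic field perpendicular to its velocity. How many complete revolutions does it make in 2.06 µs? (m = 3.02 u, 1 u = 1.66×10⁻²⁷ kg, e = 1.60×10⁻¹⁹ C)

T = 2πm/(qB) = 2π(5.0132×10^-27) / [(2×1.60×10^-19)(2.02)] = 4.8730×10^-8 s.
N = t/T = 2.06×10^-6 / 4.8730×10^-8 ≈ 42.27, so 42 complete revolutions.

N = 42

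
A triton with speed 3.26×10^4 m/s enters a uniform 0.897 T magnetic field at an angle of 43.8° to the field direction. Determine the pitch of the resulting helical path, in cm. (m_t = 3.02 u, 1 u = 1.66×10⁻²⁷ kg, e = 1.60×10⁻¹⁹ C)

The velocity component along B is v∥ = v cos43.8° = 2.35×10^4 m/s.
The cyclotron period T = 2πm/(qB) = 2.19×10^-7 s is set by m, q, B alone.
Pitch = v∥·T = (2.35×10^4)(2.19×10^-7) = 5.16×10^-3 m.

pitch ≈ 0.516 cm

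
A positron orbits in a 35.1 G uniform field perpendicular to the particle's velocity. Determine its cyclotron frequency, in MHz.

f = qB/(2πm) = (1×1.60×10^-19)(3.51×10^-3) / [2π(9.11×10^-31)] = 9.81×10^7 Hz.

f ≈ 98.1 MHz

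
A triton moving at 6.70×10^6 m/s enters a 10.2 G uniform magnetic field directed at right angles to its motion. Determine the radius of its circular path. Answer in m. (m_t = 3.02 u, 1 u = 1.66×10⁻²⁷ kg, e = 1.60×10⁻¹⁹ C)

r ≈ 206 m

The magnetic force provides the centripetal force: qvB = mv²/r, so r = mv/(qB).
r = (5.01×10^-27 kg)(6.70×10^6 m/s) / [(1×1.60×10^-19 C)(1.02×10^-3 T)] = 206 m.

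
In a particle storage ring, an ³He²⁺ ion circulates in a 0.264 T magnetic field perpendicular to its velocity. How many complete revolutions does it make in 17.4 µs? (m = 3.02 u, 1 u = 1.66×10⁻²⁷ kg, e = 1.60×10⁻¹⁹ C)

N = 46

T = 2πm/(qB) = 2π(5.0132×10^-27) / [(2×1.60×10^-19)(0.264)] = 3.7286×10^-7 s.
N = t/T = 1.74×10^-5 / 3.7286×10^-7 ≈ 46.67, so 46 complete revolutions.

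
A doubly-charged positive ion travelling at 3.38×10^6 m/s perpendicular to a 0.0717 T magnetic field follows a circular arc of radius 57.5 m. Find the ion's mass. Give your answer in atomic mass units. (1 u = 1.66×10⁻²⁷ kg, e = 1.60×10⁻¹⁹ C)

m ≈ 235 u

qvB = mv²/r ⇒ m = qBr/v.
m = (2×1.60×10^-19)(0.0717)(57.5) / (3.38×10^6) = 3.90×10^-25 kg = 235 u.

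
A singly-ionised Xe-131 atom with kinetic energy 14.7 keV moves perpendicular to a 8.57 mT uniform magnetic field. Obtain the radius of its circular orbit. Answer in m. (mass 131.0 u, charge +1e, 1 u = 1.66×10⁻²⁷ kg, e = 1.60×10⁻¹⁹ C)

r ≈ 23.3 m

Convert the energy: K = 14.7 keV = 2.35×10^-15 J.
v = √(2K/m) = √(2·2.35×10^-15/2.17×10^-25) = 1.47×10^5 m/s.
r = mv/(qB) = (2.17×10^-25)(1.47×10^5) / [(1×1.60×10^-19)(8.57×10^-3)] = 23.3 m.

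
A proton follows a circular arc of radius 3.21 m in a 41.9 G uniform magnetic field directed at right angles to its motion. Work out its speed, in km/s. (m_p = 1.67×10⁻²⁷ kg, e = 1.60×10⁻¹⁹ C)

From qvB = mv²/r, v = qBr/m.
v = (1×1.60×10^-19)(4.19×10^-3)(3.21) / (1.67×10^-27) = 1.29×10^6 m/s.

v ≈ 1290 km/s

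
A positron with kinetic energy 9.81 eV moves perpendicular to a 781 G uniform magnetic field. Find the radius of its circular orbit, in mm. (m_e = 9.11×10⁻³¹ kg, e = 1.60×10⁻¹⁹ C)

Convert the energy: K = 9.81 eV = 1.57×10^-18 J.
v = √(2K/m) = √(2·1.57×10^-18/9.11×10^-31) = 1.86×10^6 m/s.
r = mv/(qB) = (9.11×10^-31)(1.86×10^6) / [(1×1.60×10^-19)(0.0781)] = 1.35×10^-4 m.

r ≈ 0.135 mm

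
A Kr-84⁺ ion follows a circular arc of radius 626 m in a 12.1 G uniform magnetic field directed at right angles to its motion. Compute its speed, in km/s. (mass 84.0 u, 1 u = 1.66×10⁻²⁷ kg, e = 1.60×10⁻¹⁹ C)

From qvB = mv²/r, v = qBr/m.
v = (1×1.60×10^-19)(1.21×10^-3)(626) / (1.39×10^-25) = 8.69×10^5 m/s.

v ≈ 869 km/s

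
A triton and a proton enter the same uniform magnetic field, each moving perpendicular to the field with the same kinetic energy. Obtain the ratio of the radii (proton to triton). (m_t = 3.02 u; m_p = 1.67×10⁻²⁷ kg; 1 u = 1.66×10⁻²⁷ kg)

ratio ≈ 0.577

r = √(2mK)/(qB) ⇒ at equal K, r ∝ √m/q.
r_{proton}/r_{triton} = 0.577.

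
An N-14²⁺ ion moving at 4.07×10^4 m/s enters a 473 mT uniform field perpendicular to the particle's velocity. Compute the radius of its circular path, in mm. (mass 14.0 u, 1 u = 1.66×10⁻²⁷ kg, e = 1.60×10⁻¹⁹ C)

The magnetic force provides the centripetal force: qvB = mv²/r, so r = mv/(qB).
r = (2.32×10^-26 kg)(4.07×10^4 m/s) / [(2×1.60×10^-19 C)(0.473 T)] = 6.25×10^-3 m.

r ≈ 6.25 mm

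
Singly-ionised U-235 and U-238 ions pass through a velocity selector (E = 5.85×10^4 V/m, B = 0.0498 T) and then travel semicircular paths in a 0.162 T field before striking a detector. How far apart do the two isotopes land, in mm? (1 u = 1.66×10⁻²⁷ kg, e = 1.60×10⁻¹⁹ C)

Δd ≈ 451 mm

Both emerge at v = E/B₁ = 1.17×10^6 m/s.
r = mv/(qB₂), so r₁ = 17.679 m and r₂ = 17.905 m, giving Δr = 0.226 m.
After a semicircle each ion lands a diameter 2r from the entry slit, so the separation is 2Δr = 0.451 m.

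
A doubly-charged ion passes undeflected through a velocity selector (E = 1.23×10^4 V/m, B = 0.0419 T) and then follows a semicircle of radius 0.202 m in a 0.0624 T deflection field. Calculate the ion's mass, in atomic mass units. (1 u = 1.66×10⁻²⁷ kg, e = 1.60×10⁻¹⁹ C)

v = E/B₁ = 2.94×10^5 m/s.
From r = mv/(qB₂), m = qB₂r/v = (2×1.60×10^-19)(0.0624)(0.202) / (2.94×10^5) = 1.37×10^-26 kg.
In atomic mass units: m = 1.37×10^-26 / 1.66×10^-27 = 8.28 u.

m ≈ 8.28 u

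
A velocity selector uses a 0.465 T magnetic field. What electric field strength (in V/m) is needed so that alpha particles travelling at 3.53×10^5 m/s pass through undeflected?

E ≈ 1.64×10^5 V/m

qE = qvB ⇒ E = vB = (3.53×10^5)(0.465) = 1.64×10^5 V/m.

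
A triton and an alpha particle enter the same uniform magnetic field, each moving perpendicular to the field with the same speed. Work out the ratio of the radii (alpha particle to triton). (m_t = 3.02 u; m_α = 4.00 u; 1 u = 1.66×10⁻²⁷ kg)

r = mv/(qB) ⇒ at equal v, r ∝ m/q.
r_{alpha particle}/r_{triton} = 0.662.

ratio ≈ 0.662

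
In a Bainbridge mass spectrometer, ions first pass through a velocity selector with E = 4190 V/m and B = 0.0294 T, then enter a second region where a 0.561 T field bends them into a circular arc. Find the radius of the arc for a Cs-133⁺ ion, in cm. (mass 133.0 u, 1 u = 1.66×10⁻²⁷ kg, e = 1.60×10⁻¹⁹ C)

The selector passes v = E/B = 4190/0.0294 = 1.43×10^5 m/s.
In the deflection region, r = mv/(qB₂) = (2.21×10^-25)(1.43×10^5) / [(1×1.60×10^-19)(0.561)] = 0.351 m.

r ≈ 35.1 cm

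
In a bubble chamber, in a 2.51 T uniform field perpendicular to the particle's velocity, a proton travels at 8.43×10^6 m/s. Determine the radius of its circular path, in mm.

r ≈ 35.1 mm

The magnetic force provides the centripetal force: qvB = mv²/r, so r = mv/(qB).
r = (1.67×10^-27 kg)(8.43×10^6 m/s) / [(1×1.60×10^-19 C)(2.51 T)] = 0.0351 m.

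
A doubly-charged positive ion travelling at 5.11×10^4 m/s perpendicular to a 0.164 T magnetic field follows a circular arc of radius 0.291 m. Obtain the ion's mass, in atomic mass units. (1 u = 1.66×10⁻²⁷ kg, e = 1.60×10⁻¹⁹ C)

qvB = mv²/r ⇒ m = qBr/v.
m = (2×1.60×10^-19)(0.164)(0.291) / (5.11×10^4) = 2.99×10^-25 kg = 180 u.

m ≈ 180 u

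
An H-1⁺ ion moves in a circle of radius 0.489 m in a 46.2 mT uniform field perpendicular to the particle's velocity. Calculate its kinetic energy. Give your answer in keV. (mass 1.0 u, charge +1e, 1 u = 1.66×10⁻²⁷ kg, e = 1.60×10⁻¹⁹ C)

K ≈ 24.6 keV

v = qBr/m = (1×1.60×10^-19)(0.0462)(0.489) / (1.66×10^-27) = 2.18×10^6 m/s.
K = ½mv² = 0.5·(1.66×10^-27)·(2.18×10^6)² = 3.94×10^-15 J = 24.6 keV.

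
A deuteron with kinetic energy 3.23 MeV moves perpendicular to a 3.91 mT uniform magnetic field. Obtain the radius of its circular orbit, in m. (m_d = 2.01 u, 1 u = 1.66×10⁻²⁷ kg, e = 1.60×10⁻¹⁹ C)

Convert the energy: K = 3.23 MeV = 5.17×10^-13 J.
v = √(2K/m) = √(2·5.17×10^-13/3.34×10^-27) = 1.76×10^7 m/s.
r = mv/(qB) = (3.34×10^-27)(1.76×10^7) / [(1×1.60×10^-19)(3.91×10^-3)] = 93.9 m.

r ≈ 93.9 m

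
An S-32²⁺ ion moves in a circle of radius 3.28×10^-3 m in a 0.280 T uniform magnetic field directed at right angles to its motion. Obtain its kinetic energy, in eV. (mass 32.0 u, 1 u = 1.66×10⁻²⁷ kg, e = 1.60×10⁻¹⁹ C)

K ≈ 5.08 eV

v = qBr/m = (2×1.60×10^-19)(0.280)(3.28×10^-3) / (5.31×10^-26) = 5530 m/s.
K = ½mv² = 0.5·(5.31×10^-26)·(5530)² = 8.13×10^-19 J = 5.08 eV.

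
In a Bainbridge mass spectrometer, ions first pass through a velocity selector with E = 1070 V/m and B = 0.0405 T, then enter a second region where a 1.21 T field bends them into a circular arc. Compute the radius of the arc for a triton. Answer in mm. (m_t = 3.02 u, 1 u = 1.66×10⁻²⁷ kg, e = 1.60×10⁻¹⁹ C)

The selector passes v = E/B = 1070/0.0405 = 2.64×10^4 m/s.
In the deflection region, r = mv/(qB₂) = (5.01×10^-27)(2.64×10^4) / [(1×1.60×10^-19)(1.21)] = 6.84×10^-4 m.

r ≈ 0.684 mm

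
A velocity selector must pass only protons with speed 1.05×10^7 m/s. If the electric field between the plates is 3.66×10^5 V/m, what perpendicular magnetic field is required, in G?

qE = qvB ⇒ B = E/v = (3.66×10^5) / (1.05×10^7) = 0.0349 T.

B ≈ 349 G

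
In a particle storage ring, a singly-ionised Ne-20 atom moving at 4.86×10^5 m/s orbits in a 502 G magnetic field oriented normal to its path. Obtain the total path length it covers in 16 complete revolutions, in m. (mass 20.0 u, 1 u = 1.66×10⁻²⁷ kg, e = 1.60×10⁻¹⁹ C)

L ≈ 202 m

r = mv/(qB) = 2.01 m, so one revolution covers 2πr = 12.6 m.
In 16 revolutions: L = 16·2πr = 202 m.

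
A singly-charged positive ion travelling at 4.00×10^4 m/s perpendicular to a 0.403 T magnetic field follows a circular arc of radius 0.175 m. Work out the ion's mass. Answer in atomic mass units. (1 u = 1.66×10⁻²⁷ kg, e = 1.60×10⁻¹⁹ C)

qvB = mv²/r ⇒ m = qBr/v.
m = (1×1.60×10^-19)(0.403)(0.175) / (4.00×10^4) = 2.82×10^-25 kg = 170 u.

m ≈ 170 u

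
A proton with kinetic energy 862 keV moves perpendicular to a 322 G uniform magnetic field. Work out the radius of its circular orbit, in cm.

r ≈ 417 cm

Convert the energy: K = 862 keV = 1.38×10^-13 J.
v = √(2K/m) = √(2·1.38×10^-13/1.67×10^-27) = 1.29×10^7 m/s.
r = mv/(qB) = (1.67×10^-27)(1.29×10^7) / [(1×1.60×10^-19)(0.0322)] = 4.17 m.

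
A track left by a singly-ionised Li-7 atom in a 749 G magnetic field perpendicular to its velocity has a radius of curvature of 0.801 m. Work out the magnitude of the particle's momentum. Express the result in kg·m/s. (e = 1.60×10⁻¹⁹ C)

p ≈ 9.60×10^-21 kg·m/s

Since qvB = mv²/r, the momentum p = mv = qBr.
p = (1×1.60×10^-19)(0.0749)(0.801) = 9.60×10^-21 kg·m/s.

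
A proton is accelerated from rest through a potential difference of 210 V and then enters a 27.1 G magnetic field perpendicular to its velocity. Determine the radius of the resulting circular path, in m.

The kinetic energy gained is K = qV = (1×1.60×10^-19)(210) = 3.36×10^-17 J.
v = √(2K/m) = 2.01×10^5 m/s.
r = mv/(qB) = (1.67×10^-27)(2.01×10^5) / [(1×1.60×10^-19)(2.71×10^-3)] = 0.773 m.

r ≈ 0.773 m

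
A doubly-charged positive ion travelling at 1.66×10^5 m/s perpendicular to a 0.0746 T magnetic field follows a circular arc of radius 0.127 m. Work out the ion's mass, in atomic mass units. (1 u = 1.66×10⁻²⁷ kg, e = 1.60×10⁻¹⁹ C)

m ≈ 11.0 u

qvB = mv²/r ⇒ m = qBr/v.
m = (2×1.60×10^-19)(0.0746)(0.127) / (1.66×10^5) = 1.83×10^-26 kg = 11.0 u.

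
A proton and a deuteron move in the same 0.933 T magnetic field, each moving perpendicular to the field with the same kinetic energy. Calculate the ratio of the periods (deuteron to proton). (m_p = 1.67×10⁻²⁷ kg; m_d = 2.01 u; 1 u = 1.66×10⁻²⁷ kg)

T = 2πm/(qB) is independent of speed, so T₂/T₁ = (m₂/q₂)/(m₁/q₁).
T_{deuteron}/T_{proton} = (3.34×10^-27/1e) / (1.67×10^-27/1e) = 2.00.

ratio ≈ 2.00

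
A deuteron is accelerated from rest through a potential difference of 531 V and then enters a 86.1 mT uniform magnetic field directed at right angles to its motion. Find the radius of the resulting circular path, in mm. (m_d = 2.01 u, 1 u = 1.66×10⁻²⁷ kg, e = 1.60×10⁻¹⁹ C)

The kinetic energy gained is K = qV = (1×1.60×10^-19)(531) = 8.50×10^-17 J.
v = √(2K/m) = 2.26×10^5 m/s.
r = mv/(qB) = (3.34×10^-27)(2.26×10^5) / [(1×1.60×10^-19)(0.0861)] = 0.0547 m.

r ≈ 54.7 mm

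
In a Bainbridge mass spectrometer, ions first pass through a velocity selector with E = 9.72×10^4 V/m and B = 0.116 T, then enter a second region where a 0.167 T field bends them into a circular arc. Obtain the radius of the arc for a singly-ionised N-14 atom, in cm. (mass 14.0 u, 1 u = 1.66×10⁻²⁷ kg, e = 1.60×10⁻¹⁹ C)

The selector passes v = E/B = 9.72×10^4/0.116 = 8.38×10^5 m/s.
In the deflection region, r = mv/(qB₂) = (2.32×10^-26)(8.38×10^5) / [(1×1.60×10^-19)(0.167)] = 0.729 m.

r ≈ 72.9 cm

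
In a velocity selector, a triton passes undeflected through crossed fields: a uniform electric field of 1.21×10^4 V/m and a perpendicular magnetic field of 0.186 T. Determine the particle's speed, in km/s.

For zero net force, qE = qvB, so v = E/B.
v = (1.21×10^4) / (0.186) = 6.51×10^4 m/s.

v ≈ 65.1 km/s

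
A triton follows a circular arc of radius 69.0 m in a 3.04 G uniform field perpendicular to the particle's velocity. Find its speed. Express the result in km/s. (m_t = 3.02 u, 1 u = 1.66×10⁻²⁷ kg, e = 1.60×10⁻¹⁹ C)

v ≈ 669 km/s

From qvB = mv²/r, v = qBr/m.
v = (1×1.60×10^-19)(3.04×10^-4)(69.0) / (5.01×10^-27) = 6.69×10^5 m/s.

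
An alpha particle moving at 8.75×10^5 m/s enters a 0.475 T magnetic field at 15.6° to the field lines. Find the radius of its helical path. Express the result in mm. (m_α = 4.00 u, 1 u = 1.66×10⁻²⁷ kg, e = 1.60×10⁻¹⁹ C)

Only the perpendicular component v⊥ = v sin15.6° = 2.35×10^5 m/s is bent by the field.
r = m v⊥ /(qB) = (6.64×10^-27)(2.35×10^5) / [(2×1.60×10^-19)(0.475)] = 0.0103 m.

r ≈ 10.3 mm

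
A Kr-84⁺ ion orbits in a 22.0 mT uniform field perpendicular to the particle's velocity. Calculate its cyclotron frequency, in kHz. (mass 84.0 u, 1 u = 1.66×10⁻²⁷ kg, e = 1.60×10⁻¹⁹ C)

f ≈ 4.02 kHz

f = qB/(2πm) = (1×1.60×10^-19)(0.0220) / [2π(1.39×10^-25)] = 4020 Hz.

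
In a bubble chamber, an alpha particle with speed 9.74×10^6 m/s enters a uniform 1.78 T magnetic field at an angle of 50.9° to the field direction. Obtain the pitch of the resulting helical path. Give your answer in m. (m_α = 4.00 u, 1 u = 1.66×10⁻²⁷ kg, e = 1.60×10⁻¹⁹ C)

The velocity component along B is v∥ = v cos50.9° = 6.14×10^6 m/s.
The cyclotron period T = 2πm/(qB) = 7.32×10^-8 s is set by m, q, B alone.
Pitch = v∥·T = (6.14×10^6)(7.32×10^-8) = 0.450 m.

pitch ≈ 0.450 m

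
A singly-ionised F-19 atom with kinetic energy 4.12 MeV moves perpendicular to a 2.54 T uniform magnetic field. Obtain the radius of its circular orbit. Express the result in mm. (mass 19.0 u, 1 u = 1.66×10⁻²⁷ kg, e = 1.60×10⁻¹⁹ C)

Convert the energy: K = 4.12 MeV = 6.59×10^-13 J.
v = √(2K/m) = √(2·6.59×10^-13/3.15×10^-26) = 6.47×10^6 m/s.
r = mv/(qB) = (3.15×10^-26)(6.47×10^6) / [(1×1.60×10^-19)(2.54)] = 0.502 m.

r ≈ 502 mm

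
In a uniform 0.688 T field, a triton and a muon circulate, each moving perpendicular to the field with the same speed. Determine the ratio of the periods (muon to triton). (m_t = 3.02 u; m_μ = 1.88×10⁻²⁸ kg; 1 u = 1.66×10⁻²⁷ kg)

ratio ≈ 0.0375

T = 2πm/(qB) is independent of speed, so T₂/T₁ = (m₂/q₂)/(m₁/q₁).
T_{muon}/T_{triton} = (1.88×10^-28/1e) / (5.01×10^-27/1e) = 0.0375.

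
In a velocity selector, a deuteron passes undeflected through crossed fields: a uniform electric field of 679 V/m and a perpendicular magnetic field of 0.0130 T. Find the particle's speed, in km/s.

v ≈ 52.2 km/s

For zero net force, qE = qvB, so v = E/B.
v = (679) / (0.0130) = 5.22×10^4 m/s.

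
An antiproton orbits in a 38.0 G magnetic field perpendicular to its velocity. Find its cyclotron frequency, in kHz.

f ≈ 57.9 kHz

f = qB/(2πm) = (1×1.60×10^-19)(3.80×10^-3) / [2π(1.67×10^-27)] = 5.79×10^4 Hz.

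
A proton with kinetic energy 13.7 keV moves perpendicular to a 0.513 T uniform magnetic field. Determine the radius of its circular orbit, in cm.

Convert the energy: K = 13.7 keV = 2.19×10^-15 J.
v = √(2K/m) = √(2·2.19×10^-15/1.67×10^-27) = 1.62×10^6 m/s.
r = mv/(qB) = (1.67×10^-27)(1.62×10^6) / [(1×1.60×10^-19)(0.513)] = 0.0330 m.

r ≈ 3.30 cm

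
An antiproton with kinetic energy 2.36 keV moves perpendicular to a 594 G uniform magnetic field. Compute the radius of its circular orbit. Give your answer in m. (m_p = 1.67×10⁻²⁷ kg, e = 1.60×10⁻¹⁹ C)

r ≈ 0.118 m

Convert the energy: K = 2.36 keV = 3.78×10^-16 J.
v = √(2K/m) = √(2·3.78×10^-16/1.67×10^-27) = 6.72×10^5 m/s.
r = mv/(qB) = (1.67×10^-27)(6.72×10^5) / [(1×1.60×10^-19)(0.0594)] = 0.118 m.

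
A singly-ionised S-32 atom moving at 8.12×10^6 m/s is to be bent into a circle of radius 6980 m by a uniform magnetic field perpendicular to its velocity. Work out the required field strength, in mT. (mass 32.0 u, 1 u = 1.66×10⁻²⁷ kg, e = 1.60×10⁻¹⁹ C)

qvB = mv²/r gives B = mv/(qr).
B = (5.31×10^-26)(8.12×10^6) / [(1×1.60×10^-19)(6980)] = 3.86×10^-4 T.

B ≈ 0.386 mT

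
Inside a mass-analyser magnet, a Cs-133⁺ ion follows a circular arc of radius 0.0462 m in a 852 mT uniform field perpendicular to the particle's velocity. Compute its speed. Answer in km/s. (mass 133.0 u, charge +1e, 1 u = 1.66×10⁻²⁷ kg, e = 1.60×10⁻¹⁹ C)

From qvB = mv²/r, v = qBr/m.
v = (1×1.60×10^-19)(0.852)(0.0462) / (2.21×10^-25) = 2.85×10^4 m/s.

v ≈ 28.5 km/s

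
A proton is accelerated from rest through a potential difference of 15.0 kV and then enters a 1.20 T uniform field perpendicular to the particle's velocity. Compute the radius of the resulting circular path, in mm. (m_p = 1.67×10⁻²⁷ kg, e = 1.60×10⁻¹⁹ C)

r ≈ 14.7 mm

The kinetic energy gained is K = qV = (1×1.60×10^-19)(1.50×10^4) = 2.40×10^-15 J.
v = √(2K/m) = 1.70×10^6 m/s.
r = mv/(qB) = (1.67×10^-27)(1.70×10^6) / [(1×1.60×10^-19)(1.20)] = 0.0147 m.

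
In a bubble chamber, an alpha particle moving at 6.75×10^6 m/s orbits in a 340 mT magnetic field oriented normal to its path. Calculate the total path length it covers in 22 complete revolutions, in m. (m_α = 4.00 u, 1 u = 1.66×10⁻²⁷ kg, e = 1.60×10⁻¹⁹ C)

L ≈ 56.9 m

r = mv/(qB) = 0.412 m, so one revolution covers 2πr = 2.59 m.
In 22 revolutions: L = 22·2πr = 56.9 m.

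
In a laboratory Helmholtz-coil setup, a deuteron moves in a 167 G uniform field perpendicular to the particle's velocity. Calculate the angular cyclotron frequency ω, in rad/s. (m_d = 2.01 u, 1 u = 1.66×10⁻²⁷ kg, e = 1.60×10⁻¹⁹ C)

ω = qB/m = (1×1.60×10^-19)(0.0167) / (3.34×10^-27) = 8.01×10^5 rad/s.

ω ≈ 8.01×10^5 rad/s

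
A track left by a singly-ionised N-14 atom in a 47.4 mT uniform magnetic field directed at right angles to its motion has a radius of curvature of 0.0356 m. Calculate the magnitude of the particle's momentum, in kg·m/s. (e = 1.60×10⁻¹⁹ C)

p ≈ 2.70×10^-22 kg·m/s

Since qvB = mv²/r, the momentum p = mv = qBr.
p = (1×1.60×10^-19)(0.0474)(0.0356) = 2.70×10^-22 kg·m/s.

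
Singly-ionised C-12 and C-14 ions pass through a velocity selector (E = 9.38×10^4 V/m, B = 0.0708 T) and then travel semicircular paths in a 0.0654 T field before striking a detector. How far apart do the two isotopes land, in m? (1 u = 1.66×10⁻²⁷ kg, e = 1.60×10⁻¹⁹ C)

Both emerge at v = E/B₁ = 1.32×10^6 m/s.
r = mv/(qB₂), so r₁ = 2.522 m and r₂ = 2.942 m, giving Δr = 0.420 m.
After a semicircle each ion lands a diameter 2r from the entry slit, so the separation is 2Δr = 0.841 m.

Δd ≈ 0.841 m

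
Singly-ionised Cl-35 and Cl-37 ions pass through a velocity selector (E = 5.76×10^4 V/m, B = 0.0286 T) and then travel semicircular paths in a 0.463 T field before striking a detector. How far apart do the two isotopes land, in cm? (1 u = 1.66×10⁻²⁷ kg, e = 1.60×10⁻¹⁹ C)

Both emerge at v = E/B₁ = 2.01×10^6 m/s.
r = mv/(qB₂), so r₁ = 1.5795 m and r₂ = 1.6698 m, giving Δr = 0.0903 m.
After a semicircle each ion lands a diameter 2r from the entry slit, so the separation is 2Δr = 0.181 m.

Δd ≈ 18.1 cm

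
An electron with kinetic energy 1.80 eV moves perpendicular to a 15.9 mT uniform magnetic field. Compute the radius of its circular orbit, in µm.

Convert the energy: K = 1.80 eV = 2.88×10^-19 J.
v = √(2K/m) = √(2·2.88×10^-19/9.11×10^-31) = 7.95×10^5 m/s.
r = mv/(qB) = (9.11×10^-31)(7.95×10^5) / [(1×1.60×10^-19)(0.0159)] = 2.85×10^-4 m.

r ≈ 285 µm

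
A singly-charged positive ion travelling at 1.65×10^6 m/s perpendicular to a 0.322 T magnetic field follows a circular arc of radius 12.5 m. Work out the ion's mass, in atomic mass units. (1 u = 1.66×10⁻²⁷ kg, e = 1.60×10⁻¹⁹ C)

m ≈ 235 u

qvB = mv²/r ⇒ m = qBr/v.
m = (1×1.60×10^-19)(0.322)(12.5) / (1.65×10^6) = 3.90×10^-25 kg = 235 u.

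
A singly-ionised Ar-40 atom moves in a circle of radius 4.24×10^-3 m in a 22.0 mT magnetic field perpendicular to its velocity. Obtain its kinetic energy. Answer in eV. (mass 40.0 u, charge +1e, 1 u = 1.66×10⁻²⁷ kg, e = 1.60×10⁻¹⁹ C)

K ≈ 0.0105 eV

v = qBr/m = (1×1.60×10^-19)(0.0220)(4.24×10^-3) / (6.64×10^-26) = 225 m/s.
K = ½mv² = 0.5·(6.64×10^-26)·(225)² = 1.68×10^-21 J = 0.0105 eV.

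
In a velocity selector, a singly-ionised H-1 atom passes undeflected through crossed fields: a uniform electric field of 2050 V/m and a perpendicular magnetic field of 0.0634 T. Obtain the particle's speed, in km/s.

v ≈ 32.3 km/s

For zero net force, qE = qvB, so v = E/B.
v = (2050) / (0.0634) = 3.23×10^4 m/s.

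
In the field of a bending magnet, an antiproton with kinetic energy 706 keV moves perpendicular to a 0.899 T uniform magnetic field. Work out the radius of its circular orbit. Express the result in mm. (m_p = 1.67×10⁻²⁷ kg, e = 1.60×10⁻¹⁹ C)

Convert the energy: K = 706 keV = 1.13×10^-13 J.
v = √(2K/m) = √(2·1.13×10^-13/1.67×10^-27) = 1.16×10^7 m/s.
r = mv/(qB) = (1.67×10^-27)(1.16×10^7) / [(1×1.60×10^-19)(0.899)] = 0.135 m.

r ≈ 135 mm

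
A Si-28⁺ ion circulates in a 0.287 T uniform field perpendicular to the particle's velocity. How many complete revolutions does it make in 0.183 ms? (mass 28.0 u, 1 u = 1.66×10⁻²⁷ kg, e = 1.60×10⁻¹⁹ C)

T = 2πm/(qB) = 2π(4.648×10^-26) / [(1×1.60×10^-19)(0.287)] = 6.3598×10^-6 s.
N = t/T = 1.83×10^-4 / 6.3598×10^-6 ≈ 28.77, so 28 complete revolutions.

N = 28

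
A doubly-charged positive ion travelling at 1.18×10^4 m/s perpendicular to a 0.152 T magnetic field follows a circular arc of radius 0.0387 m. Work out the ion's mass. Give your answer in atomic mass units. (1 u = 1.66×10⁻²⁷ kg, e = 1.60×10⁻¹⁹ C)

qvB = mv²/r ⇒ m = qBr/v.
m = (2×1.60×10^-19)(0.152)(0.0387) / (1.18×10^4) = 1.60×10^-25 kg = 96.1 u.

m ≈ 96.1 u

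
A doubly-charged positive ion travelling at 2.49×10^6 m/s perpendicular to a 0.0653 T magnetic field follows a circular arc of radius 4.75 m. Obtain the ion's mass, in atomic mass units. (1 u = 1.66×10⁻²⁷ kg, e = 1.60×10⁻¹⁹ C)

m ≈ 24.0 u

qvB = mv²/r ⇒ m = qBr/v.
m = (2×1.60×10^-19)(0.0653)(4.75) / (2.49×10^6) = 3.99×10^-26 kg = 24.0 u.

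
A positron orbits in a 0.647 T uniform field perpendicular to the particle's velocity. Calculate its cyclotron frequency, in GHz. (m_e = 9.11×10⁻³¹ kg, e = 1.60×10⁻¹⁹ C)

f = qB/(2πm) = (1×1.60×10^-19)(0.647) / [2π(9.11×10^-31)] = 1.81×10^10 Hz.

f ≈ 18.1 GHz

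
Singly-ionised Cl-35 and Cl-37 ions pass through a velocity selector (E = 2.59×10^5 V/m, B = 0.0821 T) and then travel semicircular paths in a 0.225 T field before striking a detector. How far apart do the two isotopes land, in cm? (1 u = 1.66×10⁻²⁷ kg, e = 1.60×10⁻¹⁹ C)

Δd ≈ 58.2 cm

Both emerge at v = E/B₁ = 3.15×10^6 m/s.
r = mv/(qB₂), so r₁ = 5.091 m and r₂ = 5.382 m, giving Δr = 0.291 m.
After a semicircle each ion lands a diameter 2r from the entry slit, so the separation is 2Δr = 0.582 m.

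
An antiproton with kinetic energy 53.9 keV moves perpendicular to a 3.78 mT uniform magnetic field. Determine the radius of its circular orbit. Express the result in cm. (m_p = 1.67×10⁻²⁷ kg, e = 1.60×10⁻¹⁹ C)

r ≈ 887 cm

Convert the energy: K = 53.9 keV = 8.62×10^-15 J.
v = √(2K/m) = √(2·8.62×10^-15/1.67×10^-27) = 3.21×10^6 m/s.
r = mv/(qB) = (1.67×10^-27)(3.21×10^6) / [(1×1.60×10^-19)(3.78×10^-3)] = 8.87 m.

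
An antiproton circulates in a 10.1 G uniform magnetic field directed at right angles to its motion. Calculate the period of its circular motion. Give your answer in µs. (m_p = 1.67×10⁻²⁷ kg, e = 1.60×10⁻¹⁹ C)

T ≈ 64.9 µs

The cyclotron period is independent of speed: T = 2πm/(qB).
T = 2π(1.67×10^-27) / [(1×1.60×10^-19)(1.01×10^-3)] = 6.49×10^-5 s.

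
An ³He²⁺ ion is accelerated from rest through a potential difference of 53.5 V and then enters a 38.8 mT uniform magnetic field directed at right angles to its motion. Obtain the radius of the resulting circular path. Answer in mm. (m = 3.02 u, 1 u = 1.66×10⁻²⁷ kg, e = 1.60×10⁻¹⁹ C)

r ≈ 33.4 mm

The kinetic energy gained is K = qV = (2×1.60×10^-19)(53.5) = 1.71×10^-17 J.
v = √(2K/m) = 8.26×10^4 m/s.
r = mv/(qB) = (5.01×10^-27)(8.26×10^4) / [(2×1.60×10^-19)(0.0388)] = 0.0334 m.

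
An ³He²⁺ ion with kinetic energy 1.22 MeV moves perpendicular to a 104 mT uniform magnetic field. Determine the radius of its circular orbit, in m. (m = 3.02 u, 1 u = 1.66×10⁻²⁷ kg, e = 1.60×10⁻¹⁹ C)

Convert the energy: K = 1.22 MeV = 1.95×10^-13 J.
v = √(2K/m) = √(2·1.95×10^-13/5.01×10^-27) = 8.82×10^6 m/s.
r = mv/(qB) = (5.01×10^-27)(8.82×10^6) / [(2×1.60×10^-19)(0.104)] = 1.33 m.

r ≈ 1.33 m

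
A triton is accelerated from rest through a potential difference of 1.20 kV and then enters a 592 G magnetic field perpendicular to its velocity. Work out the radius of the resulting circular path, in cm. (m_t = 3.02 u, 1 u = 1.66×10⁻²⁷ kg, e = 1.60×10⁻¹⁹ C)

r ≈ 14.6 cm

The kinetic energy gained is K = qV = (1×1.60×10^-19)(1200) = 1.92×10^-16 J.
v = √(2K/m) = 2.77×10^5 m/s.
r = mv/(qB) = (5.01×10^-27)(2.77×10^5) / [(1×1.60×10^-19)(0.0592)] = 0.146 m.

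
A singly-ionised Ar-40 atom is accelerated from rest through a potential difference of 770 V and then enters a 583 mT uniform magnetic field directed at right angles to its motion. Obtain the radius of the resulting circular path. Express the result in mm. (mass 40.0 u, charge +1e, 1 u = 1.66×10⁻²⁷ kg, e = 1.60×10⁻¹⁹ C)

The kinetic energy gained is K = qV = (1×1.60×10^-19)(770) = 1.23×10^-16 J.
v = √(2K/m) = 6.09×10^4 m/s.
r = mv/(qB) = (6.64×10^-26)(6.09×10^4) / [(1×1.60×10^-19)(0.583)] = 0.0434 m.

r ≈ 43.4 mm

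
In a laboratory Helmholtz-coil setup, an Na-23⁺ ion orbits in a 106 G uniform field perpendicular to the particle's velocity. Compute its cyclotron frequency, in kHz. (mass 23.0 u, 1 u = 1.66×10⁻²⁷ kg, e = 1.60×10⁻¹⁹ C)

f = qB/(2πm) = (1×1.60×10^-19)(0.0106) / [2π(3.82×10^-26)] = 7070 Hz.

f ≈ 7.07 kHz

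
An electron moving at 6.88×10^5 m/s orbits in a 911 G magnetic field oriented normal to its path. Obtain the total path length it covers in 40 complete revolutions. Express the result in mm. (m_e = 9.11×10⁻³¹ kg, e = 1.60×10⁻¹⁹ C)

r = mv/(qB) = 4.30×10^-5 m, so one revolution covers 2πr = 2.70×10^-4 m.
In 40 revolutions: L = 40·2πr = 0.0108 m.

L ≈ 10.8 mm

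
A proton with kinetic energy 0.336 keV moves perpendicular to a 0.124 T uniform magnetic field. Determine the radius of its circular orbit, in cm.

r ≈ 2.14 cm

Convert the energy: K = 0.336 keV = 5.38×10^-17 J.
v = √(2K/m) = √(2·5.38×10^-17/1.67×10^-27) = 2.54×10^5 m/s.
r = mv/(qB) = (1.67×10^-27)(2.54×10^5) / [(1×1.60×10^-19)(0.124)] = 0.0214 m.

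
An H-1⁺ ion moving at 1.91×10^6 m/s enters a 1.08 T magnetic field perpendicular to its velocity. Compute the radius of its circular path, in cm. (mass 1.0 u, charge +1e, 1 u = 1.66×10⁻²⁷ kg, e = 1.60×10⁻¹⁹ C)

r ≈ 1.83 cm

The magnetic force provides the centripetal force: qvB = mv²/r, so r = mv/(qB).
r = (1.66×10^-27 kg)(1.91×10^6 m/s) / [(1×1.60×10^-19 C)(1.08 T)] = 0.0183 m.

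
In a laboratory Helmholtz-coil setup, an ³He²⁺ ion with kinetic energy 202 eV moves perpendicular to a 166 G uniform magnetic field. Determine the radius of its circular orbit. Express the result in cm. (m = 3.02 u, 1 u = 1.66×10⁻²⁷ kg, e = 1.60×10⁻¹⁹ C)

r ≈ 10.7 cm

Convert the energy: K = 202 eV = 3.23×10^-17 J.
v = √(2K/m) = √(2·3.23×10^-17/5.01×10^-27) = 1.14×10^5 m/s.
r = mv/(qB) = (5.01×10^-27)(1.14×10^5) / [(2×1.60×10^-19)(0.0166)] = 0.107 m.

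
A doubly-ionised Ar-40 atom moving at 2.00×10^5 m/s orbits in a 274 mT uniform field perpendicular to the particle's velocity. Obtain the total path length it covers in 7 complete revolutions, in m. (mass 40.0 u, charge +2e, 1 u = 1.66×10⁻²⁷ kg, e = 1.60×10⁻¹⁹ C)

L ≈ 6.66 m

r = mv/(qB) = 0.151 m, so one revolution covers 2πr = 0.952 m.
In 7 revolutions: L = 7·2πr = 6.66 m.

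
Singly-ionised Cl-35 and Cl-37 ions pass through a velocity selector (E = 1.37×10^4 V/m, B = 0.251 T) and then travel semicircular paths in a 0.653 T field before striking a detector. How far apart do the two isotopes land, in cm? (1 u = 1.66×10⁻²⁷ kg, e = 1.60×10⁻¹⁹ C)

Both emerge at v = E/B₁ = 5.46×10^4 m/s.
r = mv/(qB₂), so r₁ = 0.03035 m and r₂ = 0.03209 m, giving Δr = 1.73×10^-3 m.
After a semicircle each ion lands a diameter 2r from the entry slit, so the separation is 2Δr = 3.47×10^-3 m.

Δd ≈ 0.347 cm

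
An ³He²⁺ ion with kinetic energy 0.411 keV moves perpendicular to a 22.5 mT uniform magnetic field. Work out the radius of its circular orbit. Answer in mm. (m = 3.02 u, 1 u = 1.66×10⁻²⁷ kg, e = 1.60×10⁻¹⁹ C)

r ≈ 113 mm

Convert the energy: K = 0.411 keV = 6.58×10^-17 J.
v = √(2K/m) = √(2·6.58×10^-17/5.01×10^-27) = 1.62×10^5 m/s.
r = mv/(qB) = (5.01×10^-27)(1.62×10^5) / [(2×1.60×10^-19)(0.0225)] = 0.113 m.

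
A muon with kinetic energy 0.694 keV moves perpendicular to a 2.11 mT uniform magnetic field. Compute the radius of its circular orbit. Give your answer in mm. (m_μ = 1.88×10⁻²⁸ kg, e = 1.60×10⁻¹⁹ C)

r ≈ 605 mm

Convert the energy: K = 0.694 keV = 1.11×10^-16 J.
v = √(2K/m) = √(2·1.11×10^-16/1.88×10^-28) = 1.09×10^6 m/s.
r = mv/(qB) = (1.88×10^-28)(1.09×10^6) / [(1×1.60×10^-19)(2.11×10^-3)] = 0.605 m.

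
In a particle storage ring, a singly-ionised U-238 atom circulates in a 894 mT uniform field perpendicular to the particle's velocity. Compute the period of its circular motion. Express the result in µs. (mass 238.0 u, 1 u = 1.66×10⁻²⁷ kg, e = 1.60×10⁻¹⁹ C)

The cyclotron period is independent of speed: T = 2πm/(qB).
T = 2π(3.95×10^-25) / [(1×1.60×10^-19)(0.894)] = 1.74×10^-5 s.

T ≈ 17.4 µs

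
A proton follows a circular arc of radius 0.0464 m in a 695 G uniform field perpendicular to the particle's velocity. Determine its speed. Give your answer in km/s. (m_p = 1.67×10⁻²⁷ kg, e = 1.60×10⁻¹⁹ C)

From qvB = mv²/r, v = qBr/m.
v = (1×1.60×10^-19)(0.0695)(0.0464) / (1.67×10^-27) = 3.09×10^5 m/s.

v ≈ 309 km/s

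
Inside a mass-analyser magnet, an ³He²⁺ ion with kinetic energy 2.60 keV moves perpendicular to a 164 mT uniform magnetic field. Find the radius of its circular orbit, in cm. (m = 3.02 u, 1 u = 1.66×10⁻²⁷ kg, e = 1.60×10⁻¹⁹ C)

r ≈ 3.89 cm

Convert the energy: K = 2.60 keV = 4.16×10^-16 J.
v = √(2K/m) = √(2·4.16×10^-16/5.01×10^-27) = 4.07×10^5 m/s.
r = mv/(qB) = (5.01×10^-27)(4.07×10^5) / [(2×1.60×10^-19)(0.164)] = 0.0389 m.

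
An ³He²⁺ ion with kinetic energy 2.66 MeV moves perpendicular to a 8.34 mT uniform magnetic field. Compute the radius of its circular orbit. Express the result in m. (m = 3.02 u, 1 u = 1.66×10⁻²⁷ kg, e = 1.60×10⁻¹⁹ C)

r ≈ 24.5 m

Convert the energy: K = 2.66 MeV = 4.26×10^-13 J.
v = √(2K/m) = √(2·4.26×10^-13/5.01×10^-27) = 1.30×10^7 m/s.
r = mv/(qB) = (5.01×10^-27)(1.30×10^7) / [(2×1.60×10^-19)(8.34×10^-3)] = 24.5 m.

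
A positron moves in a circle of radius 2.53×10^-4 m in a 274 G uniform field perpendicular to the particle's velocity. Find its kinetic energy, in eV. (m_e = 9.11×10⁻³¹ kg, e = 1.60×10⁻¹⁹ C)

v = qBr/m = (1×1.60×10^-19)(0.0274)(2.53×10^-4) / (9.11×10^-31) = 1.22×10^6 m/s.
K = ½mv² = 0.5·(9.11×10^-31)·(1.22×10^6)² = 6.75×10^-19 J = 4.22 eV.

K ≈ 4.22 eV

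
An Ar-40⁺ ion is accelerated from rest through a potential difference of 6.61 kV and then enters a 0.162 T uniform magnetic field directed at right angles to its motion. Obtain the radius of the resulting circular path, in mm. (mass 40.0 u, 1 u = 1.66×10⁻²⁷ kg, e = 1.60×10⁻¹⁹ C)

r ≈ 457 mm

The kinetic energy gained is K = qV = (1×1.60×10^-19)(6610) = 1.06×10^-15 J.
v = √(2K/m) = 1.78×10^5 m/s.
r = mv/(qB) = (6.64×10^-26)(1.78×10^5) / [(1×1.60×10^-19)(0.162)] = 0.457 m.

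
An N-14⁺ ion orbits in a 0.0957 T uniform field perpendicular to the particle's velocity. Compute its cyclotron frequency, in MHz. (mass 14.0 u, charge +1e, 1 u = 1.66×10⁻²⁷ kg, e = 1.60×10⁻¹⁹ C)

f = qB/(2πm) = (1×1.60×10^-19)(0.0957) / [2π(2.32×10^-26)] = 1.05×10^5 Hz.

f ≈ 0.105 MHz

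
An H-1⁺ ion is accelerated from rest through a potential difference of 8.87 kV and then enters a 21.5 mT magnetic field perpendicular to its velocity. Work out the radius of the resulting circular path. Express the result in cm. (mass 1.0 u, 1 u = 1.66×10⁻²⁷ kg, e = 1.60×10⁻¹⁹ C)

The kinetic energy gained is K = qV = (1×1.60×10^-19)(8870) = 1.42×10^-15 J.
v = √(2K/m) = 1.31×10^6 m/s.
r = mv/(qB) = (1.66×10^-27)(1.31×10^6) / [(1×1.60×10^-19)(0.0215)] = 0.631 m.

r ≈ 63.1 cm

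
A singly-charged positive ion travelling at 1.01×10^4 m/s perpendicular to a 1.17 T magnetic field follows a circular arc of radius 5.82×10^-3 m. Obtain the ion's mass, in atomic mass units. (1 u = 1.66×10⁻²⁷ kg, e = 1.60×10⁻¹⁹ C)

m ≈ 65.0 u

qvB = mv²/r ⇒ m = qBr/v.
m = (1×1.60×10^-19)(1.17)(5.82×10^-3) / (1.01×10^4) = 1.08×10^-25 kg = 65.0 u.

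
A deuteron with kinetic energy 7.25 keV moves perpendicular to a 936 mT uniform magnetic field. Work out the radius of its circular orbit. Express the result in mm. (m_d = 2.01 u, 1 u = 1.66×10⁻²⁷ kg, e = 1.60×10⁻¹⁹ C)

r ≈ 18.6 mm

Convert the energy: K = 7.25 keV = 1.16×10^-15 J.
v = √(2K/m) = √(2·1.16×10^-15/3.34×10^-27) = 8.34×10^5 m/s.
r = mv/(qB) = (3.34×10^-27)(8.34×10^5) / [(1×1.60×10^-19)(0.936)] = 0.0186 m.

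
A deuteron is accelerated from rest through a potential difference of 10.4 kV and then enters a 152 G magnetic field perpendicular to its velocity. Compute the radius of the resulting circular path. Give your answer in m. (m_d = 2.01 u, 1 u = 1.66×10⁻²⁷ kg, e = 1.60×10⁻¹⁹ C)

The kinetic energy gained is K = qV = (1×1.60×10^-19)(1.04×10^4) = 1.66×10^-15 J.
v = √(2K/m) = 9.99×10^5 m/s.
r = mv/(qB) = (3.34×10^-27)(9.99×10^5) / [(1×1.60×10^-19)(0.0152)] = 1.37 m.

r ≈ 1.37 m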